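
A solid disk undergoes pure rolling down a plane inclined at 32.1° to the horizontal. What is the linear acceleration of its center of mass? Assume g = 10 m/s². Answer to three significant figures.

With I = (1/2)MR², the ratio k = I/(MR²) is 0.5.
Along the incline Mg sinθ − f = Ma, and torque about the center fR = Iα = kMR²(a/R) gives f = kMa.
Eliminating f: Mg sinθ = (1+k)Ma, so a = g sinθ/(1+k) = 10 × sin32.1° / 1.5 ≈ 3.54 m/s².

a ≈ 3.54 m/s²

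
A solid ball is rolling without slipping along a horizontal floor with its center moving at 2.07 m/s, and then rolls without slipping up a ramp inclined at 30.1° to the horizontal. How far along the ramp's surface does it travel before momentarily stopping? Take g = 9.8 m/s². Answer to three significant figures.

Here I = (2/5)MR², so the shape factor k = I/(MR²) = 0.4.
Since it rolls without slipping, ω = v/R and KE = ½Mv² + ½Iω² = ½(1+k)Mv² = (7/10)Mv².
Setting this equal to Mgh gives the vertical rise h = (1+k)v₀²/(2g) = 1.4×2.07²/(2×9.8) = 0.3061 m.
Along the incline, d = h/sinθ = 0.3061/sin30.1° ≈ 0.610 m.

d ≈ 0.610 m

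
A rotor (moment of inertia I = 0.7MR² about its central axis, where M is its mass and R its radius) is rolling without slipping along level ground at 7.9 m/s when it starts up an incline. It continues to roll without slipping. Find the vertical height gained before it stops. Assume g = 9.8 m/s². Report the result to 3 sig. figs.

For this body I = 0.7MR², i.e. k = I/(MR²) = 0.7.
Pure rolling means v = ωR; then KE = ½Mv² + ½I(v/R)² = ½(1+k)Mv² = (17/20)Mv².
All of this converts to potential energy at the highest point: (17/20)Mv₀² = Mgh.
Thus h = (1+k)v₀²/(2g) = 1.7 × 7.9² / (2 × 9.8) ≈ 5.41 m.

h ≈ 5.41 m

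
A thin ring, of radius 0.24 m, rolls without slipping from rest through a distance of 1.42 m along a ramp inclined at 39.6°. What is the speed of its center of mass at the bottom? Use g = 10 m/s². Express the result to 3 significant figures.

The moment of inertia is MR², giving k ≡ I/(MR²) = 1.
Rolling without slipping gives ω = v/R, so the total kinetic energy is ½Mv² + ½Iω² = ½(1+k)Mv² = Mv².
The vertical drop is h = L sinθ = 1.42 × sin39.6° = 0.9051 m.
Energy conservation: Mgh = Mv², so v = √(2gh/(1+k)) = √(2 × 10 × 0.9051 / 2) ≈ 3.01 m/s.

v ≈ 3.01 m/s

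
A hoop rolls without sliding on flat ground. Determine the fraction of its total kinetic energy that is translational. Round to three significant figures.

The moment of inertia is MR², giving k ≡ I/(MR²) = 1.
With ω = v/R, KE_trans = ½Mv² and KE_rot = ½Iω² = ½kMv², so KE_total = ½(1+k)Mv².
The translational fraction is therefore 1/(1+k) = 1/2 ≈ 0.500.

fraction ≈ 0.500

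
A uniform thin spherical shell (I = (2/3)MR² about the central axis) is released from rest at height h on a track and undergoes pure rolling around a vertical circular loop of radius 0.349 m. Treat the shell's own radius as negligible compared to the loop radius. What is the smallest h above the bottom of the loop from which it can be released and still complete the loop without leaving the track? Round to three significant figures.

h_min ≈ 0.989 m

For this body I = (2/3)MR², i.e. k = I/(MR²) = 2/3.
At the top of the loop, the minimum-contact condition is Mg = Mv_top²/r, so v_top² = gr.
With ω = v/R, the kinetic energy at speed v is ½(1+k)Mv² = (5/6)Mv².
Energy conservation from release (height h) to the top (height 2r): Mgh = Mg(2r) + (5/6)M·gr.
Thus h_min = 2r + (1+k)r/2 = r(2 + 1.667/2) = 0.349 × 2.833 ≈ 0.989 m.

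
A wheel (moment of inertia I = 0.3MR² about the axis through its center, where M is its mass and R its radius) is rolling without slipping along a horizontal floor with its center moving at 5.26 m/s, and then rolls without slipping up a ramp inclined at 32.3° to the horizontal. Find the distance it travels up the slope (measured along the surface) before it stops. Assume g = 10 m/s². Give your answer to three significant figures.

d ≈ 3.37 m

The moment of inertia is 0.3MR², giving k ≡ I/(MR²) = 0.3.
The rolling condition ω = v/R makes the rotational term ½I(v/R)² = ½kMv², so KE_total = ½(1+k)Mv² = (13/20)Mv².
Setting this equal to Mgh gives the vertical rise h = (1+k)v₀²/(2g) = 1.3×5.26²/(2×10) = 1.798 m.
The distance along the slope is d = h/sinθ = 1.798/sin32.3° ≈ 3.37 m.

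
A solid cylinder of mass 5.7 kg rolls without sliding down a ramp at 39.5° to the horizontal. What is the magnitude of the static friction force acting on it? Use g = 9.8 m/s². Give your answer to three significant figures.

Here I = (1/2)MR², so the shape factor k = I/(MR²) = 0.5.
Translational: Mg sinθ − f = Ma. Rotational about the CM: fR = Iα = kMRa, so f = kMa.
Combining, a = g sinθ/(1+k) and f = kMa = kMg sinθ/(1+k).
f = 0.5 × 5.7 × 9.8 × sin39.5° / 1.5 ≈ 11.8 N.

f ≈ 11.8 N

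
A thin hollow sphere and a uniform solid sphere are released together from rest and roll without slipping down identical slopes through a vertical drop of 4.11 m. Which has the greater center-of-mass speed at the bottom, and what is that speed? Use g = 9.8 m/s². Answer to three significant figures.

the uniform solid sphere, at v ≈ 7.59 m/s

For rolling without slipping, Mgh = ½(1+k)Mv² where k = I/(MR²), so v = √(2gh/(1+k)).
Thin hollow sphere: k = 2/3, giving v = √(2×9.8×4.11/1.667) = 6.952 m/s.
Uniform solid sphere: k = 0.4, giving v = √(2×9.8×4.11/1.4) = 7.586 m/s.
The smaller k wins: the uniform solid sphere, at ≈ 7.59 m/s.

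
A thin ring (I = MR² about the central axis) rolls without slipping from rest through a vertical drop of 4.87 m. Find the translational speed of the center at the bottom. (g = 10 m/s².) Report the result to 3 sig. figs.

v ≈ 6.98 m/s

The moment of inertia is MR², giving k ≡ I/(MR²) = 1.
Rolling without slipping gives ω = v/R, so the total kinetic energy is ½Mv² + ½Iω² = ½(1+k)Mv² = Mv².
Energy conservation: Mgh = Mv², so v = √(2gh/(1+k)) = √(2 × 10 × 4.87 / 2) ≈ 6.98 m/s.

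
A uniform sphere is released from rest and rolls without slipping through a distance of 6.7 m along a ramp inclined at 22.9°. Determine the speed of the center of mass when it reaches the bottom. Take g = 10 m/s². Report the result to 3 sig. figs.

With I = (2/5)MR², the ratio k = I/(MR²) is 0.4.
Rolling without slipping gives ω = v/R, so the total kinetic energy is ½Mv² + ½Iω² = ½(1+k)Mv² = (7/10)Mv².
The vertical drop is h = L sinθ = 6.7 × sin22.9° = 2.607 m.
Setting Mgh = (7/10)Mv² gives v = √(2gh/(1+k)) = √(2·10·2.607/1.4) ≈ 6.10 m/s.

v ≈ 6.10 m/s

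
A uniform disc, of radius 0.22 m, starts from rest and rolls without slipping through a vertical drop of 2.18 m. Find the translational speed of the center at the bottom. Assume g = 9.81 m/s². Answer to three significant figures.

Here I = (1/2)MR², so the shape factor k = I/(MR²) = 0.5.
Rolling without slipping gives ω = v/R, so the total kinetic energy is ½Mv² + ½Iω² = ½(1+k)Mv² = (3/4)Mv².
Energy conservation: Mgh = (3/4)Mv², so v = √(2gh/(1+k)) = √(2 × 9.81 × 2.18 / 1.5) ≈ 5.34 m/s.

v ≈ 5.34 m/s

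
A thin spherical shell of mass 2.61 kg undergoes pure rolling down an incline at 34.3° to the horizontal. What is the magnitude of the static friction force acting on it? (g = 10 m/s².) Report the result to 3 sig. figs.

f ≈ 5.88 N

For this body I = (2/3)MR², i.e. k = I/(MR²) = 2/3.
Along the incline Mg sinθ − f = Ma, and torque about the center fR = Iα = kMR²(a/R) gives f = kMa.
Combining, a = g sinθ/(1+k) and f = kMa = kMg sinθ/(1+k).
f = (2/3) × 2.61 × 10 × sin34.3° / 1.667 ≈ 5.88 N.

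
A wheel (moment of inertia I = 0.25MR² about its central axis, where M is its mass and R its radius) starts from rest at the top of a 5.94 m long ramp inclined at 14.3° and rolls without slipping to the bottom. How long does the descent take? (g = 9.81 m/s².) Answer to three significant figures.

With I = 0.25MR², the ratio k = I/(MR²) is 0.25.
Along the incline Mg sinθ − f = Ma, and torque about the center fR = Iα = kMR²(a/R) gives f = kMa.
Hence a = g sinθ/(1+k) = 9.81×sin14.3°/1.25 = 1.938 m/s².
With constant a from rest, t = √(2L/a) = √(2·5.94/1.938) ≈ 2.48 s.

t ≈ 2.48 s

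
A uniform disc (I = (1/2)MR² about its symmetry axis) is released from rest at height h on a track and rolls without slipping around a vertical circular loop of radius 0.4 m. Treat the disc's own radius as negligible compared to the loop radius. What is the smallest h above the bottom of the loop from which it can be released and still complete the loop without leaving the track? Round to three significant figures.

With I = (1/2)MR², the ratio k = I/(MR²) is 0.5.
At the top, contact is just lost when gravity alone supplies the centripetal force: Mg = Mv_top²/r, i.e. v_top² = gr.
With ω = v/R, the kinetic energy at speed v is ½(1+k)Mv² = (3/4)Mv².
Energy conservation from release (height h) to the top (height 2r): Mgh = Mg(2r) + (3/4)M·gr.
Thus h_min = 2r + (1+k)r/2 = r(2 + 1.5/2) = 0.4 × 2.75 ≈ 1.10 m.

h_min ≈ 1.10 m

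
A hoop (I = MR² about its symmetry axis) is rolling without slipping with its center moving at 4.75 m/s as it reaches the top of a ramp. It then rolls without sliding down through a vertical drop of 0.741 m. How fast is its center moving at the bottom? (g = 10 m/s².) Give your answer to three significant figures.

v ≈ 5.47 m/s

For this body I = MR², i.e. k = I/(MR²) = 1.
The rolling condition ω = v/R makes the rotational term ½I(v/R)² = ½kMv², so KE_total = ½(1+k)Mv² = Mv².
Energy conservation: Mv₀² + Mgh = Mv², so v² = v₀² + 2gh/(1+k).
v = √(4.75² + 2×10×0.741/2) = √29.97 ≈ 5.47 m/s.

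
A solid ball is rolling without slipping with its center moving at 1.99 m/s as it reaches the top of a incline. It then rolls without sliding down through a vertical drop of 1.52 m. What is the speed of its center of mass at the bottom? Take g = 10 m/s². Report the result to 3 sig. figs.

The moment of inertia is (2/5)MR², giving k ≡ I/(MR²) = 0.4.
Since it rolls without slipping, ω = v/R and KE = ½Mv² + ½Iω² = ½(1+k)Mv² = (7/10)Mv².
Energy conservation: (7/10)Mv₀² + Mgh = (7/10)Mv², so v² = v₀² + 2gh/(1+k).
v = √(1.99² + 2×10×1.52/1.4) = √25.67 ≈ 5.07 m/s.

v ≈ 5.07 m/s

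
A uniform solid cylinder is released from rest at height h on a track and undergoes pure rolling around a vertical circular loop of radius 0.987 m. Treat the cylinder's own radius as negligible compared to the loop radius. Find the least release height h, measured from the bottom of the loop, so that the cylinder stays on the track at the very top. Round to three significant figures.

With I = (1/2)MR², the ratio k = I/(MR²) is 0.5.
At the top, contact is just lost when gravity alone supplies the centripetal force: Mg = Mv_top²/r, i.e. v_top² = gr.
With ω = v/R, the kinetic energy at speed v is ½(1+k)Mv² = (3/4)Mv².
Energy conservation from release (height h) to the top (height 2r): Mgh = Mg(2r) + (3/4)M·gr.
Thus h_min = 2r + (1+k)r/2 = r(2 + 1.5/2) = 0.987 × 2.75 ≈ 2.71 m.

h_min ≈ 2.71 m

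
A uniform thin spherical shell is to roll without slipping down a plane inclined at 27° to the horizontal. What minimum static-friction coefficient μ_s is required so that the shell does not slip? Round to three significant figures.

With I = (2/3)MR², the ratio k = I/(MR²) is 2/3.
Along the incline Mg sinθ − f = Ma, and torque about the center fR = Iα = kMR²(a/R) gives f = kMa.
These give a = g sinθ/(1+k) and the required friction f = kMg sinθ/(1+k).
The normal force is N = Mg cosθ, so μ_min = f/N = k tanθ/(1+k).
μ_min = (2/3) × tan27° / 1.667 ≈ 0.204.

μ_min ≈ 0.204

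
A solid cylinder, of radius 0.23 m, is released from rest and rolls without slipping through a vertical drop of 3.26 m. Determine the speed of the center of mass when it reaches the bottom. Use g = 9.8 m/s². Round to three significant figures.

Here I = (1/2)MR², so the shape factor k = I/(MR²) = 0.5.
The rolling condition ω = v/R makes the rotational term ½I(v/R)² = ½kMv², so KE_total = ½(1+k)Mv² = (3/4)Mv².
Energy conservation: Mgh = (3/4)Mv², so v = √(2gh/(1+k)) = √(2 × 9.8 × 3.26 / 1.5) ≈ 6.53 m/s.

v ≈ 6.53 m/s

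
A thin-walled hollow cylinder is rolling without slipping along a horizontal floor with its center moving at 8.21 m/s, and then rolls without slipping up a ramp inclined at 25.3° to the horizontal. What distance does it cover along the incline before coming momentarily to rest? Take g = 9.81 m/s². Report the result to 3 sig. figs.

d ≈ 16.1 m

With I = MR², the ratio k = I/(MR²) is 1.
Since it rolls without slipping, ω = v/R and KE = ½Mv² + ½Iω² = ½(1+k)Mv² = Mv².
Setting this equal to Mgh gives the vertical rise h = (1+k)v₀²/(2g) = 2×8.21²/(2×9.81) = 6.871 m.
Along the incline, d = h/sinθ = 6.871/sin25.3° ≈ 16.1 m.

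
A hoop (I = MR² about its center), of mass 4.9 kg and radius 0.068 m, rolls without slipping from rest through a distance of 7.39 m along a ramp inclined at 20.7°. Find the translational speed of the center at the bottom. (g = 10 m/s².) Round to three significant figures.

Here I = MR², so the shape factor k = I/(MR²) = 1.
The rolling condition ω = v/R makes the rotational term ½I(v/R)² = ½kMv², so KE_total = ½(1+k)Mv² = Mv².
The vertical drop is h = L sinθ = 7.39 × sin20.7° = 2.612 m.
Energy conservation: Mgh = Mv², so v = √(2gh/(1+k)) = √(2 × 10 × 2.612 / 2) ≈ 5.11 m/s.

v ≈ 5.11 m/s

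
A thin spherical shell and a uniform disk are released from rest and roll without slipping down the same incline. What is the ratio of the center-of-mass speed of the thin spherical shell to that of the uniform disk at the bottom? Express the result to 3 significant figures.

v_ratio ≈ 0.949

Each satisfies Mgh = ½(1+k)Mv² with k = I/(MR²), so v ∝ 1/√(1+k).
For the thin spherical shell k = 2/3; for the uniform disk k = 0.5.
v₁/v₂ = √((1+k₂)/(1+k₁)) = √(1.5/1.667) ≈ 0.949.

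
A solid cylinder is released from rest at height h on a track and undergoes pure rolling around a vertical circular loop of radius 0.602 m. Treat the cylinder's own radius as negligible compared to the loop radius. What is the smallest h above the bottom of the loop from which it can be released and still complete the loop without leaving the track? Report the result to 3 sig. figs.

h_min ≈ 1.66 m

Here I = (1/2)MR², so the shape factor k = I/(MR²) = 0.5.
At the top of the loop, the minimum-contact condition is Mg = Mv_top²/r, so v_top² = gr.
With ω = v/R, the kinetic energy at speed v is ½(1+k)Mv² = (3/4)Mv².
Energy conservation from release (height h) to the top (height 2r): Mgh = Mg(2r) + (3/4)M·gr.
Thus h_min = 2r + (1+k)r/2 = r(2 + 1.5/2) = 0.602 × 2.75 ≈ 1.66 m.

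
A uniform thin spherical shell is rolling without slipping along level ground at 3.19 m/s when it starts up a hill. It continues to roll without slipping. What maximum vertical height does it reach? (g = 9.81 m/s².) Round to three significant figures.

The moment of inertia is (2/3)MR², giving k ≡ I/(MR²) = 2/3.
The rolling condition ω = v/R makes the rotational term ½I(v/R)² = ½kMv², so KE_total = ½(1+k)Mv² = (5/6)Mv².
At the top the kinetic energy is zero, so (5/6)Mv₀² = Mgh.
Thus h = (1+k)v₀²/(2g) = 1.667 × 3.19² / (2 × 9.81) ≈ 0.864 m.

h ≈ 0.864 m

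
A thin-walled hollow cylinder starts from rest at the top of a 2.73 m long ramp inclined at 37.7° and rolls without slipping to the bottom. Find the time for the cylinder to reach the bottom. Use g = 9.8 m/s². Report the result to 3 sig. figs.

The moment of inertia is MR², giving k ≡ I/(MR²) = 1.
Newton's second law down the slope: Mg sinθ − f = Ma. The torque equation fR = Iα (with α = a/R) gives f = kMa.
Hence a = g sinθ/(1+k) = 9.8×sin37.7°/2 = 2.996 m/s².
Starting from rest, L = ½at², so t = √(2L/a) = √(2×2.73/2.996) ≈ 1.35 s.

t ≈ 1.35 s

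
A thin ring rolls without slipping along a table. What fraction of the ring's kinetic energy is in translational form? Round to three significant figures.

Here I = MR², so the shape factor k = I/(MR²) = 1.
With ω = v/R, KE_trans = ½Mv² and KE_rot = ½Iω² = ½kMv², so KE_total = ½(1+k)Mv².
The translational fraction is therefore 1/(1+k) = 1/2 ≈ 0.500.

fraction ≈ 0.500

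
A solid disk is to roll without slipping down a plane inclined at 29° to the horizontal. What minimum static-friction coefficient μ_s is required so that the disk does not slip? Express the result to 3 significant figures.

For this body I = (1/2)MR², i.e. k = I/(MR²) = 0.5.
Newton's second law down the slope: Mg sinθ − f = Ma. The torque equation fR = Iα (with α = a/R) gives f = kMa.
These give a = g sinθ/(1+k) and the required friction f = kMg sinθ/(1+k).
With N = Mg cosθ, the no-slip condition f ≤ μN gives μ_min = f/N = k tanθ/(1+k).
μ_min = 0.5 × tan29° / 1.5 ≈ 0.185.

μ_min ≈ 0.185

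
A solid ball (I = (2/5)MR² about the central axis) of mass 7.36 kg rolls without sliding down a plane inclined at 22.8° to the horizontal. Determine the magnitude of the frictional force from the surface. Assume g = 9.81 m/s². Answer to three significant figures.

f ≈ 7.99 N

With I = (2/5)MR², the ratio k = I/(MR²) is 0.4.
Along the incline Mg sinθ − f = Ma, and torque about the center fR = Iα = kMR²(a/R) gives f = kMa.
Combining, a = g sinθ/(1+k) and f = kMa = kMg sinθ/(1+k).
f = 0.4 × 7.36 × 9.81 × sin22.8° / 1.4 ≈ 7.99 N.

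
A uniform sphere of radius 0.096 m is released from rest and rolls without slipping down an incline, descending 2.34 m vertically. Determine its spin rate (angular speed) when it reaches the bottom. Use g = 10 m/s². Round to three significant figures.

ω ≈ 60.2 rad/s

With I = (2/5)MR², the ratio k = I/(MR²) is 0.4.
Since it rolls without slipping, ω = v/R and KE = ½Mv² + ½Iω² = ½(1+k)Mv² = (7/10)Mv².
Energy conservation Mgh = ½(1+k)Mv² gives v = √(2gh/(1+k)) = √(2 × 10 × 2.34 / 1.4) = 5.782 m/s.
Then ω = v/R = 5.782 / 0.096 ≈ 60.2 rad/s.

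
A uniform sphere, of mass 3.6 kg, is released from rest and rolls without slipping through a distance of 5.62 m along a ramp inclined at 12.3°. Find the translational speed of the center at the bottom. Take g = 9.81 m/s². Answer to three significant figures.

The moment of inertia is (2/5)MR², giving k ≡ I/(MR²) = 0.4.
The rolling condition ω = v/R makes the rotational term ½I(v/R)² = ½kMv², so KE_total = ½(1+k)Mv² = (7/10)Mv².
The vertical drop is h = L sinθ = 5.62 × sin12.3° = 1.197 m.
Energy conservation: Mgh = (7/10)Mv², so v = √(2gh/(1+k)) = √(2 × 9.81 × 1.197 / 1.4) ≈ 4.10 m/s.

v ≈ 4.10 m/s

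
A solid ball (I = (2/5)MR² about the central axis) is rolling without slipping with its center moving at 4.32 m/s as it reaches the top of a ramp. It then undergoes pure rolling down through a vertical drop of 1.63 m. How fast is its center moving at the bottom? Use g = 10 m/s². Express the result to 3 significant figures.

v ≈ 6.48 m/s

For this body I = (2/5)MR², i.e. k = I/(MR²) = 0.4.
The rolling condition ω = v/R makes the rotational term ½I(v/R)² = ½kMv², so KE_total = ½(1+k)Mv² = (7/10)Mv².
Conserving energy between top and bottom: (7/10)Mv² = (7/10)Mv₀² + Mgh, hence v² = v₀² + 2gh/(1+k).
v = √(4.32² + 2×10×1.63/1.4) = √41.95 ≈ 6.48 m/s.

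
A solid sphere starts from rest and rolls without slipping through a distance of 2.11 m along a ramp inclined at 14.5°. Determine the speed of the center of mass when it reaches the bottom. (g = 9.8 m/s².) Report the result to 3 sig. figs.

v ≈ 2.72 m/s

Here I = (2/5)MR², so the shape factor k = I/(MR²) = 0.4.
Pure rolling means v = ωR; then KE = ½Mv² + ½I(v/R)² = ½(1+k)Mv² = (7/10)Mv².
The vertical drop is h = L sinθ = 2.11 × sin14.5° = 0.5283 m.
Setting Mgh = (7/10)Mv² gives v = √(2gh/(1+k)) = √(2·9.8·0.5283/1.4) ≈ 2.72 m/s.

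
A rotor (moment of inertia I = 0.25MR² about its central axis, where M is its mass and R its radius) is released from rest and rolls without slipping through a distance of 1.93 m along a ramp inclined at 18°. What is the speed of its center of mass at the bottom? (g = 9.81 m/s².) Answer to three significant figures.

The moment of inertia is 0.25MR², giving k ≡ I/(MR²) = 0.25.
Since it rolls without slipping, ω = v/R and KE = ½Mv² + ½Iω² = ½(1+k)Mv² = (5/8)Mv².
The vertical drop is h = L sinθ = 1.93 × sin18° = 0.5964 m.
Setting Mgh = (5/8)Mv² gives v = √(2gh/(1+k)) = √(2·9.81·0.5964/1.25) ≈ 3.06 m/s.

v ≈ 3.06 m/s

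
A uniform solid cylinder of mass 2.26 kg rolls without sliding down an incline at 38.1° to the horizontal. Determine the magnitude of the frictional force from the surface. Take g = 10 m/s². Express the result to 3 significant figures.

f ≈ 4.65 N

The moment of inertia is (1/2)MR², giving k ≡ I/(MR²) = 0.5.
Translational: Mg sinθ − f = Ma. Rotational about the CM: fR = Iα = kMRa, so f = kMa.
Combining, a = g sinθ/(1+k) and f = kMa = kMg sinθ/(1+k).
f = 0.5 × 2.26 × 10 × sin38.1° / 1.5 ≈ 4.65 N.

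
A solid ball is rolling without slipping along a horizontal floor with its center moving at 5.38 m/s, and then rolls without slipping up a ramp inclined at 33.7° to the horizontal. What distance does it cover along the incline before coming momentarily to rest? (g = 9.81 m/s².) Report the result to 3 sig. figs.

d ≈ 3.72 m

The moment of inertia is (2/5)MR², giving k ≡ I/(MR²) = 0.4.
Pure rolling means v = ωR; then KE = ½Mv² + ½I(v/R)² = ½(1+k)Mv² = (7/10)Mv².
Setting this equal to Mgh gives the vertical rise h = (1+k)v₀²/(2g) = 1.4×5.38²/(2×9.81) = 2.065 m.
The distance along the slope is d = h/sinθ = 2.065/sin33.7° ≈ 3.72 m.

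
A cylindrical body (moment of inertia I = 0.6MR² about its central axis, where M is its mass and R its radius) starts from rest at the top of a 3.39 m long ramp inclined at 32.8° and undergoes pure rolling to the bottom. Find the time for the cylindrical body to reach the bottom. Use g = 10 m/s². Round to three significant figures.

The moment of inertia is 0.6MR², giving k ≡ I/(MR²) = 0.6.
Translational: Mg sinθ − f = Ma. Rotational about the CM: fR = Iα = kMRa, so f = kMa.
Hence a = g sinθ/(1+k) = 10×sin32.8°/1.6 = 3.386 m/s².
Starting from rest, L = ½at², so t = √(2L/a) = √(2×3.39/3.386) ≈ 1.42 s.

t ≈ 1.42 s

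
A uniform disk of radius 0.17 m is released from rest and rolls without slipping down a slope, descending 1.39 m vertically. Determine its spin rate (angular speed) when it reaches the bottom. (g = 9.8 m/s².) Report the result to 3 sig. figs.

The moment of inertia is (1/2)MR², giving k ≡ I/(MR²) = 0.5.
Rolling without slipping gives ω = v/R, so the total kinetic energy is ½Mv² + ½Iω² = ½(1+k)Mv² = (3/4)Mv².
Energy conservation Mgh = ½(1+k)Mv² gives v = √(2gh/(1+k)) = √(2 × 9.8 × 1.39 / 1.5) = 4.262 m/s.
The angular speed follows from ω = v/R = 4.262/0.17 ≈ 25.1 rad/s.

ω ≈ 25.1 rad/s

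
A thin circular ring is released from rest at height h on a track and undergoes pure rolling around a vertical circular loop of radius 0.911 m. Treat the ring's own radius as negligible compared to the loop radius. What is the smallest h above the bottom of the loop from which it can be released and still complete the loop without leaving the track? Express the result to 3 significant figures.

The moment of inertia is MR², giving k ≡ I/(MR²) = 1.
At the top of the loop, the minimum-contact condition is Mg = Mv_top²/r, so v_top² = gr.
With ω = v/R, the kinetic energy at speed v is ½(1+k)Mv² = Mv².
Energy conservation from release (height h) to the top (height 2r): Mgh = Mg(2r) + M·gr.
Thus h_min = 2r + (1+k)r/2 = r(2 + 2/2) = 0.911 × 3 ≈ 2.73 m.

h_min ≈ 2.73 m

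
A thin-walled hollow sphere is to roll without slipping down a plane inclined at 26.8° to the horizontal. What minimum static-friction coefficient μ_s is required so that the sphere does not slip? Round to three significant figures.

μ_min ≈ 0.202

With I = (2/3)MR², the ratio k = I/(MR²) is 2/3.
Translational: Mg sinθ − f = Ma. Rotational about the CM: fR = Iα = kMRa, so f = kMa.
These give a = g sinθ/(1+k) and the required friction f = kMg sinθ/(1+k).
The normal force is N = Mg cosθ, so μ_min = f/N = k tanθ/(1+k).
μ_min = (2/3) × tan26.8° / 1.667 ≈ 0.202.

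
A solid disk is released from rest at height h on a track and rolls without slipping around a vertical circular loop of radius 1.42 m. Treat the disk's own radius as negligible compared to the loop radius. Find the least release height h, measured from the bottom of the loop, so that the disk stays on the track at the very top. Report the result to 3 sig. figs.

h_min ≈ 3.91 m

The moment of inertia is (1/2)MR², giving k ≡ I/(MR²) = 0.5.
At the top of the loop, the minimum-contact condition is Mg = Mv_top²/r, so v_top² = gr.
With ω = v/R, the kinetic energy at speed v is ½(1+k)Mv² = (3/4)Mv².
Energy conservation from release (height h) to the top (height 2r): Mgh = Mg(2r) + (3/4)M·gr.
Thus h_min = 2r + (1+k)r/2 = r(2 + 1.5/2) = 1.42 × 2.75 ≈ 3.91 m.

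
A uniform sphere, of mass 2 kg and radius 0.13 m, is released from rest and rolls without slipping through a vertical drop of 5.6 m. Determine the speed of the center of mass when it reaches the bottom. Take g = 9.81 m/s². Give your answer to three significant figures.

v ≈ 8.86 m/s

Here I = (2/5)MR², so the shape factor k = I/(MR²) = 0.4.
Rolling without slipping gives ω = v/R, so the total kinetic energy is ½Mv² + ½Iω² = ½(1+k)Mv² = (7/10)Mv².
Setting Mgh = (7/10)Mv² gives v = √(2gh/(1+k)) = √(2·9.81·5.6/1.4) ≈ 8.86 m/s.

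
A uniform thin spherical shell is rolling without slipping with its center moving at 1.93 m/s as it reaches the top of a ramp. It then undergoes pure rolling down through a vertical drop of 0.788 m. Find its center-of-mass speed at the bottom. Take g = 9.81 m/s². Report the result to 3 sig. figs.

v ≈ 3.61 m/s

With I = (2/3)MR², the ratio k = I/(MR²) is 2/3.
The rolling condition ω = v/R makes the rotational term ½I(v/R)² = ½kMv², so KE_total = ½(1+k)Mv² = (5/6)Mv².
Energy conservation: (5/6)Mv₀² + Mgh = (5/6)Mv², so v² = v₀² + 2gh/(1+k).
v = √(1.93² + 2×9.81×0.788/1.667) = √13 ≈ 3.61 m/s.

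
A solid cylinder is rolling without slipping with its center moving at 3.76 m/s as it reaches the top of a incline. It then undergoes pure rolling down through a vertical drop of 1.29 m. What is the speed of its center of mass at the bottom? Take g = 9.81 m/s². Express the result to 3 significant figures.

v ≈ 5.57 m/s

The moment of inertia is (1/2)MR², giving k ≡ I/(MR²) = 0.5.
Rolling without slipping gives ω = v/R, so the total kinetic energy is ½Mv² + ½Iω² = ½(1+k)Mv² = (3/4)Mv².
Energy conservation: (3/4)Mv₀² + Mgh = (3/4)Mv², so v² = v₀² + 2gh/(1+k).
v = √(3.76² + 2×9.81×1.29/1.5) = √31.01 ≈ 5.57 m/s.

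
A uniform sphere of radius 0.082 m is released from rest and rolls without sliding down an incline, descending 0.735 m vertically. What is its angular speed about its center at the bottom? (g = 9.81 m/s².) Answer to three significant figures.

ω ≈ 39.1 rad/s

For this body I = (2/5)MR², i.e. k = I/(MR²) = 0.4.
Rolling without slipping gives ω = v/R, so the total kinetic energy is ½Mv² + ½Iω² = ½(1+k)Mv² = (7/10)Mv².
Energy conservation Mgh = ½(1+k)Mv² gives v = √(2gh/(1+k)) = √(2 × 9.81 × 0.735 / 1.4) = 3.209 m/s.
Then ω = v/R = 3.209 / 0.082 ≈ 39.1 rad/s.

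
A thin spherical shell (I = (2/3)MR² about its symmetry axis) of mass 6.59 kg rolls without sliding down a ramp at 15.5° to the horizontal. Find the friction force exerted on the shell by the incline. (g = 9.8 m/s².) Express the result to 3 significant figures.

With I = (2/3)MR², the ratio k = I/(MR²) is 2/3.
Translational: Mg sinθ − f = Ma. Rotational about the CM: fR = Iα = kMRa, so f = kMa.
Combining, a = g sinθ/(1+k) and f = kMa = kMg sinθ/(1+k).
f = (2/3) × 6.59 × 9.8 × sin15.5° / 1.667 ≈ 6.90 N.

f ≈ 6.90 N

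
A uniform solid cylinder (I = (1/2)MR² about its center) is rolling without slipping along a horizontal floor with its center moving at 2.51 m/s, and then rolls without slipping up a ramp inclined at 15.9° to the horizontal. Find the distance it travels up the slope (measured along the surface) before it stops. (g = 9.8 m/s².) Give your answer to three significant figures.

d ≈ 1.76 m

The moment of inertia is (1/2)MR², giving k ≡ I/(MR²) = 0.5.
Since it rolls without slipping, ω = v/R and KE = ½Mv² + ½Iω² = ½(1+k)Mv² = (3/4)Mv².
Setting this equal to Mgh gives the vertical rise h = (1+k)v₀²/(2g) = 1.5×2.51²/(2×9.8) = 0.4822 m.
The distance along the slope is d = h/sinθ = 0.4822/sin15.9° ≈ 1.76 m.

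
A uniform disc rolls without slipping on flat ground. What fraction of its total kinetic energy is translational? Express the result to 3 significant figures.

The moment of inertia is (1/2)MR², giving k ≡ I/(MR²) = 0.5.
Since ω = v/R, the translational part is ½Mv² and the rotational part is ½I(v/R)² = ½kMv²; the total is ½(1+k)Mv².
The translational fraction is therefore 1/(1+k) = 1/1.5 ≈ 0.667.

fraction ≈ 0.667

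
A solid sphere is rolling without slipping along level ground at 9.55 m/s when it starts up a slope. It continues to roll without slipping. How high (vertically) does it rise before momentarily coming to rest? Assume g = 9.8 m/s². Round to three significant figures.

The moment of inertia is (2/5)MR², giving k ≡ I/(MR²) = 0.4.
Since it rolls without slipping, ω = v/R and KE = ½Mv² + ½Iω² = ½(1+k)Mv² = (7/10)Mv².
At the top the kinetic energy is zero, so (7/10)Mv₀² = Mgh.
Thus h = (1+k)v₀²/(2g) = 1.4 × 9.55² / (2 × 9.8) ≈ 6.51 m.

h ≈ 6.51 m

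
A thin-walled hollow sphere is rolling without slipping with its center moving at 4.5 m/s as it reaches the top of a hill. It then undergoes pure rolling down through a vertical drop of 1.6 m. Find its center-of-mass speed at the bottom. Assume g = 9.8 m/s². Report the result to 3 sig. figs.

v ≈ 6.25 m/s

With I = (2/3)MR², the ratio k = I/(MR²) is 2/3.
Pure rolling means v = ωR; then KE = ½Mv² + ½I(v/R)² = ½(1+k)Mv² = (5/6)Mv².
Energy conservation: (5/6)Mv₀² + Mgh = (5/6)Mv², so v² = v₀² + 2gh/(1+k).
v = √(4.5² + 2×9.8×1.6/1.667) = √39.07 ≈ 6.25 m/s.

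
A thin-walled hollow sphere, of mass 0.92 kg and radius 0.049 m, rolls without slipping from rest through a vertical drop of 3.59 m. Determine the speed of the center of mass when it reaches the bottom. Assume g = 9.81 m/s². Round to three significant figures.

v ≈ 6.50 m/s

With I = (2/3)MR², the ratio k = I/(MR²) is 2/3.
Rolling without slipping gives ω = v/R, so the total kinetic energy is ½Mv² + ½Iω² = ½(1+k)Mv² = (5/6)Mv².
Setting Mgh = (5/6)Mv² gives v = √(2gh/(1+k)) = √(2·9.81·3.59/1.667) ≈ 6.50 m/s.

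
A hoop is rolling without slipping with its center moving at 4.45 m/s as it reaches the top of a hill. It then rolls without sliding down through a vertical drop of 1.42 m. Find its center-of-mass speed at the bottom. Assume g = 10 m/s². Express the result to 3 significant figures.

Here I = MR², so the shape factor k = I/(MR²) = 1.
Rolling without slipping gives ω = v/R, so the total kinetic energy is ½Mv² + ½Iω² = ½(1+k)Mv² = Mv².
Conserving energy between top and bottom: Mv² = Mv₀² + Mgh, hence v² = v₀² + 2gh/(1+k).
v = √(4.45² + 2×10×1.42/2) = √34 ≈ 5.83 m/s.

v ≈ 5.83 m/s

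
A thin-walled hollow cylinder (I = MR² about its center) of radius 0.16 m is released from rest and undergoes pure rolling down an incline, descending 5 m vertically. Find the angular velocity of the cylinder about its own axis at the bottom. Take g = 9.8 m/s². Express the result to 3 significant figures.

ω ≈ 43.8 rad/s

The moment of inertia is MR², giving k ≡ I/(MR²) = 1.
Since it rolls without slipping, ω = v/R and KE = ½Mv² + ½Iω² = ½(1+k)Mv² = Mv².
Energy conservation Mgh = ½(1+k)Mv² gives v = √(2gh/(1+k)) = √(2 × 9.8 × 5 / 2) = 7 m/s.
Then ω = v/R = 7 / 0.16 ≈ 43.8 rad/s.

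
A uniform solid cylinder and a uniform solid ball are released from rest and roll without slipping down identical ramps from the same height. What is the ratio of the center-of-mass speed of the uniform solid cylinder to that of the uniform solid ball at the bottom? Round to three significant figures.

v_ratio ≈ 0.966

Each satisfies Mgh = ½(1+k)Mv² with k = I/(MR²), so v ∝ 1/√(1+k).
For the uniform solid cylinder k = 0.5; for the uniform solid ball k = 0.4.
v₁/v₂ = √((1+k₂)/(1+k₁)) = √(1.4/1.5) ≈ 0.966.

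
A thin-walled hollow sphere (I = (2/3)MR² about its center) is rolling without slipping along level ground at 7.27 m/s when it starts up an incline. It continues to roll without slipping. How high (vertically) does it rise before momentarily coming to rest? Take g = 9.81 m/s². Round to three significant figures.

h ≈ 4.49 m

For this body I = (2/3)MR², i.e. k = I/(MR²) = 2/3.
Since it rolls without slipping, ω = v/R and KE = ½Mv² + ½Iω² = ½(1+k)Mv² = (5/6)Mv².
At the top the kinetic energy is zero, so (5/6)Mv₀² = Mgh.
Thus h = (1+k)v₀²/(2g) = 1.667 × 7.27² / (2 × 9.81) ≈ 4.49 m.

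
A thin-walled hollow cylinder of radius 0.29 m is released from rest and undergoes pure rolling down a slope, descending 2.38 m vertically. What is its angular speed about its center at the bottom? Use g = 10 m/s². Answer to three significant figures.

With I = MR², the ratio k = I/(MR²) is 1.
Rolling without slipping gives ω = v/R, so the total kinetic energy is ½Mv² + ½Iω² = ½(1+k)Mv² = Mv².
Energy conservation Mgh = ½(1+k)Mv² gives v = √(2gh/(1+k)) = √(2 × 10 × 2.38 / 2) = 4.879 m/s.
Then ω = v/R = 4.879 / 0.29 ≈ 16.8 rad/s.

ω ≈ 16.8 rad/s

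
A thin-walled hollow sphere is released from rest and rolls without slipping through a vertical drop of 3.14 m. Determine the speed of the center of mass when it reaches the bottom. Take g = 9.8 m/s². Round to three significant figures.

With I = (2/3)MR², the ratio k = I/(MR²) is 2/3.
Pure rolling means v = ωR; then KE = ½Mv² + ½I(v/R)² = ½(1+k)Mv² = (5/6)Mv².
Setting Mgh = (5/6)Mv² gives v = √(2gh/(1+k)) = √(2·9.8·3.14/1.667) ≈ 6.08 m/s.

v ≈ 6.08 m/s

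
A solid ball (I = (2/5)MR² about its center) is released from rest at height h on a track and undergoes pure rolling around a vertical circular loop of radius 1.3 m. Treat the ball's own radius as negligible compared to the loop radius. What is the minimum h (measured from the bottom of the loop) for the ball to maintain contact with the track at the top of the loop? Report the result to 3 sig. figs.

h_min ≈ 3.51 m

For this body I = (2/5)MR², i.e. k = I/(MR²) = 0.4.
At the top of the loop, the minimum-contact condition is Mg = Mv_top²/r, so v_top² = gr.
With ω = v/R, the kinetic energy at speed v is ½(1+k)Mv² = (7/10)Mv².
Energy conservation from release (height h) to the top (height 2r): Mgh = Mg(2r) + (7/10)M·gr.
Thus h_min = 2r + (1+k)r/2 = r(2 + 1.4/2) = 1.3 × 2.7 ≈ 3.51 m.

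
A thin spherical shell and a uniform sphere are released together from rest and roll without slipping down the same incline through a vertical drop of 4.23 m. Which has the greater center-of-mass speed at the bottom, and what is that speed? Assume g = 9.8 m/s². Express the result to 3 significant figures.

the uniform sphere, at v ≈ 7.70 m/s

For rolling without slipping, Mgh = ½(1+k)Mv² where k = I/(MR²), so v = √(2gh/(1+k)).
Thin spherical shell: k = 2/3, giving v = √(2×9.8×4.23/1.667) = 7.053 m/s.
Uniform sphere: k = 0.4, giving v = √(2×9.8×4.23/1.4) = 7.695 m/s.
The smaller k wins: the uniform sphere, at ≈ 7.70 m/s.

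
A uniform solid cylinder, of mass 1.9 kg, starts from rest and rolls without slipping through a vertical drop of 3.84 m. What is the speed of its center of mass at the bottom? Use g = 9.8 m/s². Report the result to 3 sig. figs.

The moment of inertia is (1/2)MR², giving k ≡ I/(MR²) = 0.5.
Since it rolls without slipping, ω = v/R and KE = ½Mv² + ½Iω² = ½(1+k)Mv² = (3/4)Mv².
Energy conservation: Mgh = (3/4)Mv², so v = √(2gh/(1+k)) = √(2 × 9.8 × 3.84 / 1.5) ≈ 7.08 m/s.

v ≈ 7.08 m/s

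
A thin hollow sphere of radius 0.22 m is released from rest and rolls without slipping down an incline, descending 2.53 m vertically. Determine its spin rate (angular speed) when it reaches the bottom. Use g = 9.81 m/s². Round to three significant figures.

ω ≈ 24.8 rad/s

For this body I = (2/3)MR², i.e. k = I/(MR²) = 2/3.
The rolling condition ω = v/R makes the rotational term ½I(v/R)² = ½kMv², so KE_total = ½(1+k)Mv² = (5/6)Mv².
Energy conservation Mgh = ½(1+k)Mv² gives v = √(2gh/(1+k)) = √(2 × 9.81 × 2.53 / 1.667) = 5.457 m/s.
Then ω = v/R = 5.457 / 0.22 ≈ 24.8 rad/s.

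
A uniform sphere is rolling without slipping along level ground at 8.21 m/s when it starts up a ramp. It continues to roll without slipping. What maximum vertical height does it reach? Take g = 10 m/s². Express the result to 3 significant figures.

h ≈ 4.72 m

For this body I = (2/5)MR², i.e. k = I/(MR²) = 0.4.
Rolling without slipping gives ω = v/R, so the total kinetic energy is ½Mv² + ½Iω² = ½(1+k)Mv² = (7/10)Mv².
At the top the kinetic energy is zero, so (7/10)Mv₀² = Mgh.
Thus h = (1+k)v₀²/(2g) = 1.4 × 8.21² / (2 × 10) ≈ 4.72 m.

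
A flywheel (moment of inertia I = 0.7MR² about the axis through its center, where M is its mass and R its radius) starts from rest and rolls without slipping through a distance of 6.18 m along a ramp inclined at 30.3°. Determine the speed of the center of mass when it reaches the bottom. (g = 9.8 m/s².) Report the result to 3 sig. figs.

With I = 0.7MR², the ratio k = I/(MR²) is 0.7.
Rolling without slipping gives ω = v/R, so the total kinetic energy is ½Mv² + ½Iω² = ½(1+k)Mv² = (17/20)Mv².
The vertical drop is h = L sinθ = 6.18 × sin30.3° = 3.118 m.
Energy conservation: Mgh = (17/20)Mv², so v = √(2gh/(1+k)) = √(2 × 9.8 × 3.118 / 1.7) ≈ 6.00 m/s.

v ≈ 6.00 m/s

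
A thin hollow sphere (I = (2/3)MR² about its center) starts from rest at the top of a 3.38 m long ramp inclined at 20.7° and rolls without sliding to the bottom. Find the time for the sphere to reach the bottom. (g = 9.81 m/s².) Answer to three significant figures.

t ≈ 1.80 s

The moment of inertia is (2/3)MR², giving k ≡ I/(MR²) = 2/3.
Translational: Mg sinθ − f = Ma. Rotational about the CM: fR = Iα = kMRa, so f = kMa.
Hence a = g sinθ/(1+k) = 9.81×sin20.7°/1.667 = 2.081 m/s².
With constant a from rest, t = √(2L/a) = √(2·3.38/2.081) ≈ 1.80 s.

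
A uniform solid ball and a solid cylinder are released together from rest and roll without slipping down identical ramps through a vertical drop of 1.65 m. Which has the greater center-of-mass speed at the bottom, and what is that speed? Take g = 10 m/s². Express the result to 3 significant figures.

For rolling without slipping, Mgh = ½(1+k)Mv² where k = I/(MR²), so v = √(2gh/(1+k)).
Uniform solid ball: k = 0.4, giving v = √(2×10×1.65/1.4) = 4.855 m/s.
Solid cylinder: k = 0.5, giving v = √(2×10×1.65/1.5) = 4.69 m/s.
The smaller k wins: the uniform solid ball, at ≈ 4.86 m/s.

the uniform solid ball, at v ≈ 4.86 m/s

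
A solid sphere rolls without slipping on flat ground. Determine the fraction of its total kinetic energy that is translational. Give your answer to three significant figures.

For this body I = (2/5)MR², i.e. k = I/(MR²) = 0.4.
Since ω = v/R, the translational part is ½Mv² and the rotational part is ½I(v/R)² = ½kMv²; the total is ½(1+k)Mv².
The translational fraction is therefore 1/(1+k) = 1/1.4 ≈ 0.714.

fraction ≈ 0.714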